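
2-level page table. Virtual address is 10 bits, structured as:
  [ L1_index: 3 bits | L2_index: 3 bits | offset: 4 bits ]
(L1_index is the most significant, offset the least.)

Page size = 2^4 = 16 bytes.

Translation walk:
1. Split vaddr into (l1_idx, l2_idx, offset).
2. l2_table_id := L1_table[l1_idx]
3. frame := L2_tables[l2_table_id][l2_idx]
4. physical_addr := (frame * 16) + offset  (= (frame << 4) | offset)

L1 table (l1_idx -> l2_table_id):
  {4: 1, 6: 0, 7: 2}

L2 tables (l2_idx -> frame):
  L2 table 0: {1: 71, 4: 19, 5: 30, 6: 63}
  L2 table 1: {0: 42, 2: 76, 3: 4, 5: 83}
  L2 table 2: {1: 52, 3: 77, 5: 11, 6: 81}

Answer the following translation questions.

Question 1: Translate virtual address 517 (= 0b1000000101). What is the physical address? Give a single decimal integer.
vaddr = 517 = 0b1000000101
Split: l1_idx=4, l2_idx=0, offset=5
L1[4] = 1
L2[1][0] = 42
paddr = 42 * 16 + 5 = 677

Answer: 677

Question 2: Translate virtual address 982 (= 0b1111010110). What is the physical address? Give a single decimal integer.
Answer: 182

Derivation:
vaddr = 982 = 0b1111010110
Split: l1_idx=7, l2_idx=5, offset=6
L1[7] = 2
L2[2][5] = 11
paddr = 11 * 16 + 6 = 182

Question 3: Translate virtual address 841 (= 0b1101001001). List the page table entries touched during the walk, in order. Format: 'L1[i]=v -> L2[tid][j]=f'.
vaddr = 841 = 0b1101001001
Split: l1_idx=6, l2_idx=4, offset=9

Answer: L1[6]=0 -> L2[0][4]=19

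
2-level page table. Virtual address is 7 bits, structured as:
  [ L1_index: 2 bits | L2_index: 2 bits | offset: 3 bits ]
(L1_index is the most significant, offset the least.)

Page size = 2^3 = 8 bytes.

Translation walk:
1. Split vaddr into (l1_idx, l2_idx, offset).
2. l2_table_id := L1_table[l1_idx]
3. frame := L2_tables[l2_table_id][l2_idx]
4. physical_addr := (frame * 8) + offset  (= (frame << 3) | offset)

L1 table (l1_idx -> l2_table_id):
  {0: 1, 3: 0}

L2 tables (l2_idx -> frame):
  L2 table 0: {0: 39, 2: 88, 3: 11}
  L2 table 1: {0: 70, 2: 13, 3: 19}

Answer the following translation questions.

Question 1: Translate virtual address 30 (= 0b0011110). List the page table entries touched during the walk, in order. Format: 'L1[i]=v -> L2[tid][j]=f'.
Answer: L1[0]=1 -> L2[1][3]=19

Derivation:
vaddr = 30 = 0b0011110
Split: l1_idx=0, l2_idx=3, offset=6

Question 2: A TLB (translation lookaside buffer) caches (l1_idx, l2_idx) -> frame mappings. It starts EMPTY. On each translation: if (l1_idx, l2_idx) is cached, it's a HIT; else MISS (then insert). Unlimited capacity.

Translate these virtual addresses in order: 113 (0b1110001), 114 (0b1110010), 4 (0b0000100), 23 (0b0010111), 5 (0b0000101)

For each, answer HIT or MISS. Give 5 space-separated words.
vaddr=113: (3,2) not in TLB -> MISS, insert
vaddr=114: (3,2) in TLB -> HIT
vaddr=4: (0,0) not in TLB -> MISS, insert
vaddr=23: (0,2) not in TLB -> MISS, insert
vaddr=5: (0,0) in TLB -> HIT

Answer: MISS HIT MISS MISS HIT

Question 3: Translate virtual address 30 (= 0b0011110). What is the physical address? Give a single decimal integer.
Answer: 158

Derivation:
vaddr = 30 = 0b0011110
Split: l1_idx=0, l2_idx=3, offset=6
L1[0] = 1
L2[1][3] = 19
paddr = 19 * 8 + 6 = 158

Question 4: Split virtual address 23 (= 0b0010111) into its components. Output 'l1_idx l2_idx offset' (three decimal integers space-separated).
vaddr = 23 = 0b0010111
  top 2 bits -> l1_idx = 0
  next 2 bits -> l2_idx = 2
  bottom 3 bits -> offset = 7

Answer: 0 2 7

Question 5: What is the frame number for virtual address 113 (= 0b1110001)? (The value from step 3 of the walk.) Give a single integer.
vaddr = 113: l1_idx=3, l2_idx=2
L1[3] = 0; L2[0][2] = 88

Answer: 88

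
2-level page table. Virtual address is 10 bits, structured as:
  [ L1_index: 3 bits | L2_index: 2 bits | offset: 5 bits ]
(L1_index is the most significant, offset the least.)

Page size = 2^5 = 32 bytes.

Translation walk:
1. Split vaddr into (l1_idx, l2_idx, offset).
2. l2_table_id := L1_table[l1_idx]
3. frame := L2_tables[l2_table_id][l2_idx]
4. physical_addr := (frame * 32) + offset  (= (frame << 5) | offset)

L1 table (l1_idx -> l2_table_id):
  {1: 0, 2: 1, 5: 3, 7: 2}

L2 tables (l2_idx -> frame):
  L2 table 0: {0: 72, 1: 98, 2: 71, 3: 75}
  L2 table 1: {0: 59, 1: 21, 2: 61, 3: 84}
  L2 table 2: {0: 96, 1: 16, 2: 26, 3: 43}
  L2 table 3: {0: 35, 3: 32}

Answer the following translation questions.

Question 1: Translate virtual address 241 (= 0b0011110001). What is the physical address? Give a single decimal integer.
vaddr = 241 = 0b0011110001
Split: l1_idx=1, l2_idx=3, offset=17
L1[1] = 0
L2[0][3] = 75
paddr = 75 * 32 + 17 = 2417

Answer: 2417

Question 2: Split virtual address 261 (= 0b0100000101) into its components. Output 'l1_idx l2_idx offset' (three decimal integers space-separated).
Answer: 2 0 5

Derivation:
vaddr = 261 = 0b0100000101
  top 3 bits -> l1_idx = 2
  next 2 bits -> l2_idx = 0
  bottom 5 bits -> offset = 5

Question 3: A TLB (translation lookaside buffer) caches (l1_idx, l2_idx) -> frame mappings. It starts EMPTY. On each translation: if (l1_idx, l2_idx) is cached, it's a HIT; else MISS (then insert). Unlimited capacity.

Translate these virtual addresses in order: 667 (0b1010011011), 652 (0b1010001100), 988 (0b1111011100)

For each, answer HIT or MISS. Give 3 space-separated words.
vaddr=667: (5,0) not in TLB -> MISS, insert
vaddr=652: (5,0) in TLB -> HIT
vaddr=988: (7,2) not in TLB -> MISS, insert

Answer: MISS HIT MISS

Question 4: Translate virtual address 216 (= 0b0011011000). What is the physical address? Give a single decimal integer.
Answer: 2296

Derivation:
vaddr = 216 = 0b0011011000
Split: l1_idx=1, l2_idx=2, offset=24
L1[1] = 0
L2[0][2] = 71
paddr = 71 * 32 + 24 = 2296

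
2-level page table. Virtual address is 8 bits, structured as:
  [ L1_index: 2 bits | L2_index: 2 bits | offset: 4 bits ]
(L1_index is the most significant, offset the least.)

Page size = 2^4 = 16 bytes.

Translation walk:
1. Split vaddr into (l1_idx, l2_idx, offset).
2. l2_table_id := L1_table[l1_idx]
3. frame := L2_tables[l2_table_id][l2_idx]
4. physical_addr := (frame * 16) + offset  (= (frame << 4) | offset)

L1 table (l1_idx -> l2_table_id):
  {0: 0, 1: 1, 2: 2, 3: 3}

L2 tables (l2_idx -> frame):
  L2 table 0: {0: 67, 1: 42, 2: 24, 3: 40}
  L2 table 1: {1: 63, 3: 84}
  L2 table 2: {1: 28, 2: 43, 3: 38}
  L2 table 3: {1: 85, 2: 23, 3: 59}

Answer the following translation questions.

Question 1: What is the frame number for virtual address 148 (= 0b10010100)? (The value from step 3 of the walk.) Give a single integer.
vaddr = 148: l1_idx=2, l2_idx=1
L1[2] = 2; L2[2][1] = 28

Answer: 28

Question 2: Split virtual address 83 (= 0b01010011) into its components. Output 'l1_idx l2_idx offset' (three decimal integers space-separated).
vaddr = 83 = 0b01010011
  top 2 bits -> l1_idx = 1
  next 2 bits -> l2_idx = 1
  bottom 4 bits -> offset = 3

Answer: 1 1 3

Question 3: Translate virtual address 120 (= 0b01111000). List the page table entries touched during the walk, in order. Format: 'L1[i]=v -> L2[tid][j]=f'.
vaddr = 120 = 0b01111000
Split: l1_idx=1, l2_idx=3, offset=8

Answer: L1[1]=1 -> L2[1][3]=84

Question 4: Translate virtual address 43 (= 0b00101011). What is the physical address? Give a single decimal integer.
Answer: 395

Derivation:
vaddr = 43 = 0b00101011
Split: l1_idx=0, l2_idx=2, offset=11
L1[0] = 0
L2[0][2] = 24
paddr = 24 * 16 + 11 = 395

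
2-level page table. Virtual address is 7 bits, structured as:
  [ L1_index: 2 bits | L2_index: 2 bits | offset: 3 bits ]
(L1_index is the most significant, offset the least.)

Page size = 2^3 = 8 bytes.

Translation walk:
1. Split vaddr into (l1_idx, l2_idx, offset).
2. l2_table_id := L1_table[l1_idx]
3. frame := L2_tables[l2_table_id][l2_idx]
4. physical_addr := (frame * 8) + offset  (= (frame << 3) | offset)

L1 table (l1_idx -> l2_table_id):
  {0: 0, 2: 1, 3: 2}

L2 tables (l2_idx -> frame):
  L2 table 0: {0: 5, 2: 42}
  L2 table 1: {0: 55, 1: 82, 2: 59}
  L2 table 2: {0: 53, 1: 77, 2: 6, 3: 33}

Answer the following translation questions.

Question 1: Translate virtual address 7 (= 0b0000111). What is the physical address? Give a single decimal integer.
vaddr = 7 = 0b0000111
Split: l1_idx=0, l2_idx=0, offset=7
L1[0] = 0
L2[0][0] = 5
paddr = 5 * 8 + 7 = 47

Answer: 47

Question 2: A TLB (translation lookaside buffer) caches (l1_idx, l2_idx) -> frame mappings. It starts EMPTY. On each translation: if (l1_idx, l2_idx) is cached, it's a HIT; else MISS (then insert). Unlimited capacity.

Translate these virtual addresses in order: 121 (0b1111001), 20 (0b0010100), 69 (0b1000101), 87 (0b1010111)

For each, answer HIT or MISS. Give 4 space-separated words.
vaddr=121: (3,3) not in TLB -> MISS, insert
vaddr=20: (0,2) not in TLB -> MISS, insert
vaddr=69: (2,0) not in TLB -> MISS, insert
vaddr=87: (2,2) not in TLB -> MISS, insert

Answer: MISS MISS MISS MISS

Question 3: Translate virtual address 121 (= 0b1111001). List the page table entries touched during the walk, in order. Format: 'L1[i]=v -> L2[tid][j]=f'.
vaddr = 121 = 0b1111001
Split: l1_idx=3, l2_idx=3, offset=1

Answer: L1[3]=2 -> L2[2][3]=33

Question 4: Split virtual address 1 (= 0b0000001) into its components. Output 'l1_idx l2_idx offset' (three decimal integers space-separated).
vaddr = 1 = 0b0000001
  top 2 bits -> l1_idx = 0
  next 2 bits -> l2_idx = 0
  bottom 3 bits -> offset = 1

Answer: 0 0 1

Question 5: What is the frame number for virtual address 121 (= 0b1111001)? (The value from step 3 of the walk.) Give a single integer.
vaddr = 121: l1_idx=3, l2_idx=3
L1[3] = 2; L2[2][3] = 33

Answer: 33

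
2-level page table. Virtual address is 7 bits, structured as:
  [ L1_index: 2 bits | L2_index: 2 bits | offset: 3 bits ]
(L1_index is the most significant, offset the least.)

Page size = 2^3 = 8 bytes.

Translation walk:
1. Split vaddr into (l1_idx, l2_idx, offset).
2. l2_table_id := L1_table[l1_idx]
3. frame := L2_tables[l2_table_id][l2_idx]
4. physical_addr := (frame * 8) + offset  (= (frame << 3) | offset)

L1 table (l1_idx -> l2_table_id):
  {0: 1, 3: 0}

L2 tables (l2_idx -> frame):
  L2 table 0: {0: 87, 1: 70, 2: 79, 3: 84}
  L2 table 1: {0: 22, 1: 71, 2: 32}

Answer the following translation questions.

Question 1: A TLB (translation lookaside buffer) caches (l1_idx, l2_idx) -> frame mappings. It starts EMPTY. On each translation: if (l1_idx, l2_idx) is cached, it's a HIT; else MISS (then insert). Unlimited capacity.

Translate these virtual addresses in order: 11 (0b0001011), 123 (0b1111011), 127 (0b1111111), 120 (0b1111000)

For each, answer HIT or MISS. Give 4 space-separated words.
vaddr=11: (0,1) not in TLB -> MISS, insert
vaddr=123: (3,3) not in TLB -> MISS, insert
vaddr=127: (3,3) in TLB -> HIT
vaddr=120: (3,3) in TLB -> HIT

Answer: MISS MISS HIT HIT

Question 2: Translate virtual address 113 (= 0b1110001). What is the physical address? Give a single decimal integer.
Answer: 633

Derivation:
vaddr = 113 = 0b1110001
Split: l1_idx=3, l2_idx=2, offset=1
L1[3] = 0
L2[0][2] = 79
paddr = 79 * 8 + 1 = 633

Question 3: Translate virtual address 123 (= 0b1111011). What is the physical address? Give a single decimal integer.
Answer: 675

Derivation:
vaddr = 123 = 0b1111011
Split: l1_idx=3, l2_idx=3, offset=3
L1[3] = 0
L2[0][3] = 84
paddr = 84 * 8 + 3 = 675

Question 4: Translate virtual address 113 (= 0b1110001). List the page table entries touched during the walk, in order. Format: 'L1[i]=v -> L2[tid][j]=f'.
Answer: L1[3]=0 -> L2[0][2]=79

Derivation:
vaddr = 113 = 0b1110001
Split: l1_idx=3, l2_idx=2, offset=1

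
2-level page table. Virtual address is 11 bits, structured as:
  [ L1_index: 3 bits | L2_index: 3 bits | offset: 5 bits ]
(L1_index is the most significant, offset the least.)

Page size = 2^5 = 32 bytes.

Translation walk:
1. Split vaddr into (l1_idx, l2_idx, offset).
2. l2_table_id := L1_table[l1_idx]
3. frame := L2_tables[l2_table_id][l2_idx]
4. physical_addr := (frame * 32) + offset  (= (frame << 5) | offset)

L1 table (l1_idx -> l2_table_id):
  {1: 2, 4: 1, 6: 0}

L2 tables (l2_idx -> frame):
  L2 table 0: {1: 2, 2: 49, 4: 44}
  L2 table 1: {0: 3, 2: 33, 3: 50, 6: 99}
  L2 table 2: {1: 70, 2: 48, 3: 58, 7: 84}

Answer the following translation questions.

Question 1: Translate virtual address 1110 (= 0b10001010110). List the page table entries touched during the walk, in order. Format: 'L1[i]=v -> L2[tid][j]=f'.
vaddr = 1110 = 0b10001010110
Split: l1_idx=4, l2_idx=2, offset=22

Answer: L1[4]=1 -> L2[1][2]=33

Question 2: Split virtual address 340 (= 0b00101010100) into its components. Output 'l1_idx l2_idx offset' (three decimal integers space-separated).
Answer: 1 2 20

Derivation:
vaddr = 340 = 0b00101010100
  top 3 bits -> l1_idx = 1
  next 3 bits -> l2_idx = 2
  bottom 5 bits -> offset = 20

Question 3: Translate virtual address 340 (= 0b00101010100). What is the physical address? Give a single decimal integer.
vaddr = 340 = 0b00101010100
Split: l1_idx=1, l2_idx=2, offset=20
L1[1] = 2
L2[2][2] = 48
paddr = 48 * 32 + 20 = 1556

Answer: 1556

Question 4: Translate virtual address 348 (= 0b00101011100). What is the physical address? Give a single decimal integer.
vaddr = 348 = 0b00101011100
Split: l1_idx=1, l2_idx=2, offset=28
L1[1] = 2
L2[2][2] = 48
paddr = 48 * 32 + 28 = 1564

Answer: 1564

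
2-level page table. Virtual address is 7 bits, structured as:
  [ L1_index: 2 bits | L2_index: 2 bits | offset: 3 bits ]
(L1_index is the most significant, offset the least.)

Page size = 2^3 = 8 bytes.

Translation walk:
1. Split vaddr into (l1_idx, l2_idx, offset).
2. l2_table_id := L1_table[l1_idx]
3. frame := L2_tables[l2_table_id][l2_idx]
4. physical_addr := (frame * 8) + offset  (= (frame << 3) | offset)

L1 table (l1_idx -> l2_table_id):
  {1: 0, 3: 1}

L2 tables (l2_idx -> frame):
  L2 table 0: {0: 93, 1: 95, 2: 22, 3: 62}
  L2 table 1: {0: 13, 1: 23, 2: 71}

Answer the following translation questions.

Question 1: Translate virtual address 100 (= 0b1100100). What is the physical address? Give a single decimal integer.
vaddr = 100 = 0b1100100
Split: l1_idx=3, l2_idx=0, offset=4
L1[3] = 1
L2[1][0] = 13
paddr = 13 * 8 + 4 = 108

Answer: 108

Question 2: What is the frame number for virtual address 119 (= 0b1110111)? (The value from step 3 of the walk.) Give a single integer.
vaddr = 119: l1_idx=3, l2_idx=2
L1[3] = 1; L2[1][2] = 71

Answer: 71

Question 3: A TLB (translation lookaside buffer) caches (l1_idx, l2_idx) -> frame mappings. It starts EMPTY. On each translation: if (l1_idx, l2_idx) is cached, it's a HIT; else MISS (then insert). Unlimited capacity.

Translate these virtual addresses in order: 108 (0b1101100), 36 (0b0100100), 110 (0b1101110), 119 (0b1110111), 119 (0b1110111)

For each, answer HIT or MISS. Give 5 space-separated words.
Answer: MISS MISS HIT MISS HIT

Derivation:
vaddr=108: (3,1) not in TLB -> MISS, insert
vaddr=36: (1,0) not in TLB -> MISS, insert
vaddr=110: (3,1) in TLB -> HIT
vaddr=119: (3,2) not in TLB -> MISS, insert
vaddr=119: (3,2) in TLB -> HIT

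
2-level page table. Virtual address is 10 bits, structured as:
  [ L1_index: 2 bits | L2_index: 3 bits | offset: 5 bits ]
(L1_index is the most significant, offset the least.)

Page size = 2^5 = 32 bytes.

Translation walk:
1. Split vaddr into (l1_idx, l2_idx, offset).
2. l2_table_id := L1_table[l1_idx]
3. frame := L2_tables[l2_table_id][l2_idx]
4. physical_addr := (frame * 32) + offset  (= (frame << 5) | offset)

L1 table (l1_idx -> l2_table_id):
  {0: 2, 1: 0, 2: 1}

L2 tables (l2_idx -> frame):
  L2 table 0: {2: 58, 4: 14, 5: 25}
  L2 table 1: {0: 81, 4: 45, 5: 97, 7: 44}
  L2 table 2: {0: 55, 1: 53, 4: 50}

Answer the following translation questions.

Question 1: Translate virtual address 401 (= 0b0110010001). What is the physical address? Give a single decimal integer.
vaddr = 401 = 0b0110010001
Split: l1_idx=1, l2_idx=4, offset=17
L1[1] = 0
L2[0][4] = 14
paddr = 14 * 32 + 17 = 465

Answer: 465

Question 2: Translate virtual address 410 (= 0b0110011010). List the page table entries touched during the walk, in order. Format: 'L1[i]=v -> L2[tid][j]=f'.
Answer: L1[1]=0 -> L2[0][4]=14

Derivation:
vaddr = 410 = 0b0110011010
Split: l1_idx=1, l2_idx=4, offset=26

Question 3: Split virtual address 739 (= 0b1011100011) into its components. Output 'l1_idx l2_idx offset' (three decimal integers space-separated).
Answer: 2 7 3

Derivation:
vaddr = 739 = 0b1011100011
  top 2 bits -> l1_idx = 2
  next 3 bits -> l2_idx = 7
  bottom 5 bits -> offset = 3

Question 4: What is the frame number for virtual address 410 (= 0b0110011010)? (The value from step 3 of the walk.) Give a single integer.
Answer: 14

Derivation:
vaddr = 410: l1_idx=1, l2_idx=4
L1[1] = 0; L2[0][4] = 14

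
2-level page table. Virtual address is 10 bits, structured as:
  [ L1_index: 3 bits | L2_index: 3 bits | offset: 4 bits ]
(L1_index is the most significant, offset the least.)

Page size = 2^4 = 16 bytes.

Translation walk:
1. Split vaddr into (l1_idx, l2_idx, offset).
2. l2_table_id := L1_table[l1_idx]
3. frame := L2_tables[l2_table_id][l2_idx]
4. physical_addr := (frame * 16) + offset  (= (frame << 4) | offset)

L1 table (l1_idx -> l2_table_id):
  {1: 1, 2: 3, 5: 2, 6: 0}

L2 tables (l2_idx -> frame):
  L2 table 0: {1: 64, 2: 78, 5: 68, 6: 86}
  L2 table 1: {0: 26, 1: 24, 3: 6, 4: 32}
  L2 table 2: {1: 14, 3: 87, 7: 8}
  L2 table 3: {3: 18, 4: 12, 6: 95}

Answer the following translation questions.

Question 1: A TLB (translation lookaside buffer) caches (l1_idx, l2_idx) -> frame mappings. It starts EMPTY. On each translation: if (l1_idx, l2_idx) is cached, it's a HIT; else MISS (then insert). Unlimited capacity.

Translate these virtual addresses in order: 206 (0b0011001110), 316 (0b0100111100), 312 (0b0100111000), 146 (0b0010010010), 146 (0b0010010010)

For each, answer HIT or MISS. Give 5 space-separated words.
Answer: MISS MISS HIT MISS HIT

Derivation:
vaddr=206: (1,4) not in TLB -> MISS, insert
vaddr=316: (2,3) not in TLB -> MISS, insert
vaddr=312: (2,3) in TLB -> HIT
vaddr=146: (1,1) not in TLB -> MISS, insert
vaddr=146: (1,1) in TLB -> HIT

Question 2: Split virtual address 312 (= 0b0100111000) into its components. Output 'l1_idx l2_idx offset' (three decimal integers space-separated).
Answer: 2 3 8

Derivation:
vaddr = 312 = 0b0100111000
  top 3 bits -> l1_idx = 2
  next 3 bits -> l2_idx = 3
  bottom 4 bits -> offset = 8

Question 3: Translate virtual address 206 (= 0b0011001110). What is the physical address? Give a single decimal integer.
vaddr = 206 = 0b0011001110
Split: l1_idx=1, l2_idx=4, offset=14
L1[1] = 1
L2[1][4] = 32
paddr = 32 * 16 + 14 = 526

Answer: 526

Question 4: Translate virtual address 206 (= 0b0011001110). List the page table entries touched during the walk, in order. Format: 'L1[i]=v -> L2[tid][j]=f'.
vaddr = 206 = 0b0011001110
Split: l1_idx=1, l2_idx=4, offset=14

Answer: L1[1]=1 -> L2[1][4]=32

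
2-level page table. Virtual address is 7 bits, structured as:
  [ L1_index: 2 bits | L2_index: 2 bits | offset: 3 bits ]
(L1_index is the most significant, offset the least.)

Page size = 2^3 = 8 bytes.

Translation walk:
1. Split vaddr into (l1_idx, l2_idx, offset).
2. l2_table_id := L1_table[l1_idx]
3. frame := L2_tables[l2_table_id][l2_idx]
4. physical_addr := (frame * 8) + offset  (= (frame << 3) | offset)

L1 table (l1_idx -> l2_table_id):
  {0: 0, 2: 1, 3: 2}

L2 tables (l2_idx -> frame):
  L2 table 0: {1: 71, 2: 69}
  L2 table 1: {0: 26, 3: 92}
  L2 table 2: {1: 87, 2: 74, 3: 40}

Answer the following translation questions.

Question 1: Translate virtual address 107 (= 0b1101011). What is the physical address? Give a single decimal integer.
vaddr = 107 = 0b1101011
Split: l1_idx=3, l2_idx=1, offset=3
L1[3] = 2
L2[2][1] = 87
paddr = 87 * 8 + 3 = 699

Answer: 699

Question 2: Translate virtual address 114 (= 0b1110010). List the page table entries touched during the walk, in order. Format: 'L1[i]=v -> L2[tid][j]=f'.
vaddr = 114 = 0b1110010
Split: l1_idx=3, l2_idx=2, offset=2

Answer: L1[3]=2 -> L2[2][2]=74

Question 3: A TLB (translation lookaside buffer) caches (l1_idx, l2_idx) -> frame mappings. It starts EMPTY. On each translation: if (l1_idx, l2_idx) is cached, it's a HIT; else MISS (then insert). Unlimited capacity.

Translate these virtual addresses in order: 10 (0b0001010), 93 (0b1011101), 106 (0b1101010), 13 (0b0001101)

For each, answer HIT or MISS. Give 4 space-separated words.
vaddr=10: (0,1) not in TLB -> MISS, insert
vaddr=93: (2,3) not in TLB -> MISS, insert
vaddr=106: (3,1) not in TLB -> MISS, insert
vaddr=13: (0,1) in TLB -> HIT

Answer: MISS MISS MISS HIT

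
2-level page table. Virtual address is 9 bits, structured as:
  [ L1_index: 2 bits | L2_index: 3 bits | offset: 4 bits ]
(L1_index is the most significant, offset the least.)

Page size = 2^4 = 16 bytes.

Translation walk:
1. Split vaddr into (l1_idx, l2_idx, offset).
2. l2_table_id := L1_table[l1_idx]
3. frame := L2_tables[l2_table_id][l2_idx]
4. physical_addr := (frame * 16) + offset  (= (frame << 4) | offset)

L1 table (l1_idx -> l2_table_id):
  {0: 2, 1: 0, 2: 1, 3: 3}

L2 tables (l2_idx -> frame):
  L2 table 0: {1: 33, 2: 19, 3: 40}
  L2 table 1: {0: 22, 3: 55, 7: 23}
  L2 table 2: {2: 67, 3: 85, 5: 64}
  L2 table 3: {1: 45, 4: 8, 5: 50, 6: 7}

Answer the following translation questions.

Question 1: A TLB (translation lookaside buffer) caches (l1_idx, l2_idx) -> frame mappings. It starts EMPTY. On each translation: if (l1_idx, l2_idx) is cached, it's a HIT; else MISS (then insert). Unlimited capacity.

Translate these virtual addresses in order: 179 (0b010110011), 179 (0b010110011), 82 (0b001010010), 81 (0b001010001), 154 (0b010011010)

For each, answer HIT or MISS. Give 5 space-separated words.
Answer: MISS HIT MISS HIT MISS

Derivation:
vaddr=179: (1,3) not in TLB -> MISS, insert
vaddr=179: (1,3) in TLB -> HIT
vaddr=82: (0,5) not in TLB -> MISS, insert
vaddr=81: (0,5) in TLB -> HIT
vaddr=154: (1,1) not in TLB -> MISS, insert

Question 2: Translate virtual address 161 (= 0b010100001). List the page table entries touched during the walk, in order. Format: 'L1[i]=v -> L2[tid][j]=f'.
vaddr = 161 = 0b010100001
Split: l1_idx=1, l2_idx=2, offset=1

Answer: L1[1]=0 -> L2[0][2]=19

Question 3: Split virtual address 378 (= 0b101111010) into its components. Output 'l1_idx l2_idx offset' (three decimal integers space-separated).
Answer: 2 7 10

Derivation:
vaddr = 378 = 0b101111010
  top 2 bits -> l1_idx = 2
  next 3 bits -> l2_idx = 7
  bottom 4 bits -> offset = 10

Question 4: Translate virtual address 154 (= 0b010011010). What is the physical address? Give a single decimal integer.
Answer: 538

Derivation:
vaddr = 154 = 0b010011010
Split: l1_idx=1, l2_idx=1, offset=10
L1[1] = 0
L2[0][1] = 33
paddr = 33 * 16 + 10 = 538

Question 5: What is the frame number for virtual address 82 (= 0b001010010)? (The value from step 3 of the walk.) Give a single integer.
vaddr = 82: l1_idx=0, l2_idx=5
L1[0] = 2; L2[2][5] = 64

Answer: 64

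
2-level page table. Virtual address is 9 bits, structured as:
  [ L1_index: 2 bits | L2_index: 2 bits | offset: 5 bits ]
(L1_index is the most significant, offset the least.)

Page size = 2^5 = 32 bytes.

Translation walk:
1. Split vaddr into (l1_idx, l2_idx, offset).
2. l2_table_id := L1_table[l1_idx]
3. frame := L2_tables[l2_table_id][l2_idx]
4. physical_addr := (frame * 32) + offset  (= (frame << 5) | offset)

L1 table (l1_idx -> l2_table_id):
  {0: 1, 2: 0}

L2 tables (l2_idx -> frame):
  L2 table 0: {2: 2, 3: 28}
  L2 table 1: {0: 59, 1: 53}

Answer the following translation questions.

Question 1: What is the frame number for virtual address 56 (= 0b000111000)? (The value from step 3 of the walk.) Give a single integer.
vaddr = 56: l1_idx=0, l2_idx=1
L1[0] = 1; L2[1][1] = 53

Answer: 53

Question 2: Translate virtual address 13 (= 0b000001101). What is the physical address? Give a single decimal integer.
vaddr = 13 = 0b000001101
Split: l1_idx=0, l2_idx=0, offset=13
L1[0] = 1
L2[1][0] = 59
paddr = 59 * 32 + 13 = 1901

Answer: 1901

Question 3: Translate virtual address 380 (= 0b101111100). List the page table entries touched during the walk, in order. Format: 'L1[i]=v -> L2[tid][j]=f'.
Answer: L1[2]=0 -> L2[0][3]=28

Derivation:
vaddr = 380 = 0b101111100
Split: l1_idx=2, l2_idx=3, offset=28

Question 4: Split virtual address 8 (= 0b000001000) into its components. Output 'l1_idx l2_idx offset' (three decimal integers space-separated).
vaddr = 8 = 0b000001000
  top 2 bits -> l1_idx = 0
  next 2 bits -> l2_idx = 0
  bottom 5 bits -> offset = 8

Answer: 0 0 8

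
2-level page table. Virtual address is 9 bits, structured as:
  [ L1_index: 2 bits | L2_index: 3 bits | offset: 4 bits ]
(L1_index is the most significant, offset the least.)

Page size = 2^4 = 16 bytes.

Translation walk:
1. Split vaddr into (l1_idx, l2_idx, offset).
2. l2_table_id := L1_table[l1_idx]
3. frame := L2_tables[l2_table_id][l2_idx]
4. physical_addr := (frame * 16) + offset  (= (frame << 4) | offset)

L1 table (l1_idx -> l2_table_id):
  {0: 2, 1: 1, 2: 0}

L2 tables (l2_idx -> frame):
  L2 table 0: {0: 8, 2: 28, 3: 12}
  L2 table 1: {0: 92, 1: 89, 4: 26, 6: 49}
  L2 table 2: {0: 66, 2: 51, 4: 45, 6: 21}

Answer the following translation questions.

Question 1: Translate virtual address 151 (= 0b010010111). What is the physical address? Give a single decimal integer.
vaddr = 151 = 0b010010111
Split: l1_idx=1, l2_idx=1, offset=7
L1[1] = 1
L2[1][1] = 89
paddr = 89 * 16 + 7 = 1431

Answer: 1431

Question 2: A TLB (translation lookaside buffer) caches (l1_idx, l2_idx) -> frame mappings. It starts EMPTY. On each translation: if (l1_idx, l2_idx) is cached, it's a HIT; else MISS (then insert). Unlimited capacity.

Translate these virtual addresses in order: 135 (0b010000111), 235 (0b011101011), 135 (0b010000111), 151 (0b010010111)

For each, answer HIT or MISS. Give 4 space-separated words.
vaddr=135: (1,0) not in TLB -> MISS, insert
vaddr=235: (1,6) not in TLB -> MISS, insert
vaddr=135: (1,0) in TLB -> HIT
vaddr=151: (1,1) not in TLB -> MISS, insert

Answer: MISS MISS HIT MISS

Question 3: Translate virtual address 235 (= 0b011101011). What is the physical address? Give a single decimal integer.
Answer: 795

Derivation:
vaddr = 235 = 0b011101011
Split: l1_idx=1, l2_idx=6, offset=11
L1[1] = 1
L2[1][6] = 49
paddr = 49 * 16 + 11 = 795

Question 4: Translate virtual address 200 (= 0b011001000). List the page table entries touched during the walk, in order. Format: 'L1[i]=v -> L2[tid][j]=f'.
vaddr = 200 = 0b011001000
Split: l1_idx=1, l2_idx=4, offset=8

Answer: L1[1]=1 -> L2[1][4]=26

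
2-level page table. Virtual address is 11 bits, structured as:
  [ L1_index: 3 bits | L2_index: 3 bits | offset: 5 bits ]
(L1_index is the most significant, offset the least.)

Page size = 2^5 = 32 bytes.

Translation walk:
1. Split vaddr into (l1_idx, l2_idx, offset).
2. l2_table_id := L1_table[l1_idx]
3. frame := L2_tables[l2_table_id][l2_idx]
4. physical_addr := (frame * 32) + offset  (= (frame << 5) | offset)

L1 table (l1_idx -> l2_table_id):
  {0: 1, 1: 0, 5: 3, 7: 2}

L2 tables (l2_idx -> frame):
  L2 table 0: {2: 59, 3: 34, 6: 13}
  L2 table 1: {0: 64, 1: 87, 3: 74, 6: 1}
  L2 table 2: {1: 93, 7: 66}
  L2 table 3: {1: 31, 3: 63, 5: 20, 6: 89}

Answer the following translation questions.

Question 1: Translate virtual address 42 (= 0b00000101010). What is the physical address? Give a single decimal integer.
vaddr = 42 = 0b00000101010
Split: l1_idx=0, l2_idx=1, offset=10
L1[0] = 1
L2[1][1] = 87
paddr = 87 * 32 + 10 = 2794

Answer: 2794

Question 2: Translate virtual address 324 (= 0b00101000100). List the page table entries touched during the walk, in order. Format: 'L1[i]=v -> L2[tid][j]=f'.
Answer: L1[1]=0 -> L2[0][2]=59

Derivation:
vaddr = 324 = 0b00101000100
Split: l1_idx=1, l2_idx=2, offset=4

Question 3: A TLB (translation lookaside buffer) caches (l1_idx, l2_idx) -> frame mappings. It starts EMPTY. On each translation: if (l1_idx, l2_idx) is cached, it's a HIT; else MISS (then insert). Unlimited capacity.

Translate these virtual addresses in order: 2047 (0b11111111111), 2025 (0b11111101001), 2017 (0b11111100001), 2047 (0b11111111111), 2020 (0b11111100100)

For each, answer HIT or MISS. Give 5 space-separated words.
Answer: MISS HIT HIT HIT HIT

Derivation:
vaddr=2047: (7,7) not in TLB -> MISS, insert
vaddr=2025: (7,7) in TLB -> HIT
vaddr=2017: (7,7) in TLB -> HIT
vaddr=2047: (7,7) in TLB -> HIT
vaddr=2020: (7,7) in TLB -> HIT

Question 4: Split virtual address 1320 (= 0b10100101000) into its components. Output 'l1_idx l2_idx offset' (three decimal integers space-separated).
vaddr = 1320 = 0b10100101000
  top 3 bits -> l1_idx = 5
  next 3 bits -> l2_idx = 1
  bottom 5 bits -> offset = 8

Answer: 5 1 8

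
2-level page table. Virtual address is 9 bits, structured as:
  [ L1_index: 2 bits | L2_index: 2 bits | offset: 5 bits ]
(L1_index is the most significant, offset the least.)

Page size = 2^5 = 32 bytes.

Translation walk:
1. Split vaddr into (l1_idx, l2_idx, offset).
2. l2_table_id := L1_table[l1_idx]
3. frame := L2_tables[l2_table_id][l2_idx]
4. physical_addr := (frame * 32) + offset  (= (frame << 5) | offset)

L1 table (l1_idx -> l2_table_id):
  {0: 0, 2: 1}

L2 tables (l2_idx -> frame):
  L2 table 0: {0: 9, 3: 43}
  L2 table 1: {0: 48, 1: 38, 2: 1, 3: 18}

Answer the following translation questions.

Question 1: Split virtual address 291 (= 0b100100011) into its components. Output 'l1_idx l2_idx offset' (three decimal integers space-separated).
Answer: 2 1 3

Derivation:
vaddr = 291 = 0b100100011
  top 2 bits -> l1_idx = 2
  next 2 bits -> l2_idx = 1
  bottom 5 bits -> offset = 3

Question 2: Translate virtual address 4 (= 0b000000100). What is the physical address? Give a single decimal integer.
Answer: 292

Derivation:
vaddr = 4 = 0b000000100
Split: l1_idx=0, l2_idx=0, offset=4
L1[0] = 0
L2[0][0] = 9
paddr = 9 * 32 + 4 = 292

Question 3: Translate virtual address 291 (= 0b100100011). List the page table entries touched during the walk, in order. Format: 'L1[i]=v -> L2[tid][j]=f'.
vaddr = 291 = 0b100100011
Split: l1_idx=2, l2_idx=1, offset=3

Answer: L1[2]=1 -> L2[1][1]=38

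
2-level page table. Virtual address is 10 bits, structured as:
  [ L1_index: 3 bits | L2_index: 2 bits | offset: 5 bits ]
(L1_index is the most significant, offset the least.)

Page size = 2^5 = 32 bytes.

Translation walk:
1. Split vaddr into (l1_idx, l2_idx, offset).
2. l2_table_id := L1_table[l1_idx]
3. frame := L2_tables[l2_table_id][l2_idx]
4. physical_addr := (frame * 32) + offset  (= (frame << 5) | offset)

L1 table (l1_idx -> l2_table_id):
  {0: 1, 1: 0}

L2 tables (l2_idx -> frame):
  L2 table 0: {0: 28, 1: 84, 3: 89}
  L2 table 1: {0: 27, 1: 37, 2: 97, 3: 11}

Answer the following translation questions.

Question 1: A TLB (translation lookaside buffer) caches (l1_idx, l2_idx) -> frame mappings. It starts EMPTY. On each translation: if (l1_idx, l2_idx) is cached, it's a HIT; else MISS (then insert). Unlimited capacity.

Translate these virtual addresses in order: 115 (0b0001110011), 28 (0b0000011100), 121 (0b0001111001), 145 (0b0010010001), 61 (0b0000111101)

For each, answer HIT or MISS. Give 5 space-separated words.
Answer: MISS MISS HIT MISS MISS

Derivation:
vaddr=115: (0,3) not in TLB -> MISS, insert
vaddr=28: (0,0) not in TLB -> MISS, insert
vaddr=121: (0,3) in TLB -> HIT
vaddr=145: (1,0) not in TLB -> MISS, insert
vaddr=61: (0,1) not in TLB -> MISS, insert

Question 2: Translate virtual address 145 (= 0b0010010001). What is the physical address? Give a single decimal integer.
vaddr = 145 = 0b0010010001
Split: l1_idx=1, l2_idx=0, offset=17
L1[1] = 0
L2[0][0] = 28
paddr = 28 * 32 + 17 = 913

Answer: 913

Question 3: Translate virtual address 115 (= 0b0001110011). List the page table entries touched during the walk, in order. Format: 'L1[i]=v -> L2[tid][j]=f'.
vaddr = 115 = 0b0001110011
Split: l1_idx=0, l2_idx=3, offset=19

Answer: L1[0]=1 -> L2[1][3]=11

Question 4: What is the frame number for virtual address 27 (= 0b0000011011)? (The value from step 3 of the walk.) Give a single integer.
Answer: 27

Derivation:
vaddr = 27: l1_idx=0, l2_idx=0
L1[0] = 1; L2[1][0] = 27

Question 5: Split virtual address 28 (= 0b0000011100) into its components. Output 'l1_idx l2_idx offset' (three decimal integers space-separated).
vaddr = 28 = 0b0000011100
  top 3 bits -> l1_idx = 0
  next 2 bits -> l2_idx = 0
  bottom 5 bits -> offset = 28

Answer: 0 0 28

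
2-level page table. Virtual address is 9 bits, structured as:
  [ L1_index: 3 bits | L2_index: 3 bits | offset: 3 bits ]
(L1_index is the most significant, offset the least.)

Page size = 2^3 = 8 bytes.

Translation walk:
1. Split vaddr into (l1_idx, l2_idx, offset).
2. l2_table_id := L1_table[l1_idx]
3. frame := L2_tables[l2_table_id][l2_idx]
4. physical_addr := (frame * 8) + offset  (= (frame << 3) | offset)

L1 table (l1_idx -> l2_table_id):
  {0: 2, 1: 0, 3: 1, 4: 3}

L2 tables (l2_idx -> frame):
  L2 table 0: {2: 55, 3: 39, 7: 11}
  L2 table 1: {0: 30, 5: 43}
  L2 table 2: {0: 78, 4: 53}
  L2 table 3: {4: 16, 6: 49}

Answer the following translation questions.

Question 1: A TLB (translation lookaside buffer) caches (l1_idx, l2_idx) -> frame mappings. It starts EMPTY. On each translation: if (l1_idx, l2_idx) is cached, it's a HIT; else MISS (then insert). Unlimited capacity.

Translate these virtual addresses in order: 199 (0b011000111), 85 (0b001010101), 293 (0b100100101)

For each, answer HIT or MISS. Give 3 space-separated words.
vaddr=199: (3,0) not in TLB -> MISS, insert
vaddr=85: (1,2) not in TLB -> MISS, insert
vaddr=293: (4,4) not in TLB -> MISS, insert

Answer: MISS MISS MISS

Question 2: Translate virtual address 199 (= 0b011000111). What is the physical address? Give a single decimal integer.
vaddr = 199 = 0b011000111
Split: l1_idx=3, l2_idx=0, offset=7
L1[3] = 1
L2[1][0] = 30
paddr = 30 * 8 + 7 = 247

Answer: 247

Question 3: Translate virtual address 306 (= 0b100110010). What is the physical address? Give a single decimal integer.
Answer: 394

Derivation:
vaddr = 306 = 0b100110010
Split: l1_idx=4, l2_idx=6, offset=2
L1[4] = 3
L2[3][6] = 49
paddr = 49 * 8 + 2 = 394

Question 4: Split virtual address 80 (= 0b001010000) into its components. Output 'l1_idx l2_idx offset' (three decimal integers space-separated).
vaddr = 80 = 0b001010000
  top 3 bits -> l1_idx = 1
  next 3 bits -> l2_idx = 2
  bottom 3 bits -> offset = 0

Answer: 1 2 0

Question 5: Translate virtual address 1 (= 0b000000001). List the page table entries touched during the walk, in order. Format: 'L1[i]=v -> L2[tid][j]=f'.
vaddr = 1 = 0b000000001
Split: l1_idx=0, l2_idx=0, offset=1

Answer: L1[0]=2 -> L2[2][0]=78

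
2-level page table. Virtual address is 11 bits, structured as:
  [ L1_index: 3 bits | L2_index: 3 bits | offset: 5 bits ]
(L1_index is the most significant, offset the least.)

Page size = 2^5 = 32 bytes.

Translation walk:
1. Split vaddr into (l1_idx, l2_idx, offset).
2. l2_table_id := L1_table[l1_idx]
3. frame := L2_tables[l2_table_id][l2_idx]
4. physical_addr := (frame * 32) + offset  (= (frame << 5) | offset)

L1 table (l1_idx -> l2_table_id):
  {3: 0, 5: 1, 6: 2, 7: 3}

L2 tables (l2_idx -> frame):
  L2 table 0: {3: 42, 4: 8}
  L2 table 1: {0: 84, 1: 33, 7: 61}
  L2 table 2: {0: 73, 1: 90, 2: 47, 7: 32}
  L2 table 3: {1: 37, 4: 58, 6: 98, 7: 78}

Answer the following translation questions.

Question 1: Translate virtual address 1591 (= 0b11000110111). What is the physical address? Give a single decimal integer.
Answer: 2903

Derivation:
vaddr = 1591 = 0b11000110111
Split: l1_idx=6, l2_idx=1, offset=23
L1[6] = 2
L2[2][1] = 90
paddr = 90 * 32 + 23 = 2903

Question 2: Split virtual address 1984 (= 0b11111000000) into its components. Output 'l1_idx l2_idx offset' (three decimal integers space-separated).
vaddr = 1984 = 0b11111000000
  top 3 bits -> l1_idx = 7
  next 3 bits -> l2_idx = 6
  bottom 5 bits -> offset = 0

Answer: 7 6 0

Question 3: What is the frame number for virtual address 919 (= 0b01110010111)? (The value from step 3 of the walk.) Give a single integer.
Answer: 8

Derivation:
vaddr = 919: l1_idx=3, l2_idx=4
L1[3] = 0; L2[0][4] = 8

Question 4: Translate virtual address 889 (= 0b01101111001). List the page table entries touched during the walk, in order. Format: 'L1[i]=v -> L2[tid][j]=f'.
Answer: L1[3]=0 -> L2[0][3]=42

Derivation:
vaddr = 889 = 0b01101111001
Split: l1_idx=3, l2_idx=3, offset=25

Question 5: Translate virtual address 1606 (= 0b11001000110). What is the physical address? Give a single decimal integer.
Answer: 1510

Derivation:
vaddr = 1606 = 0b11001000110
Split: l1_idx=6, l2_idx=2, offset=6
L1[6] = 2
L2[2][2] = 47
paddr = 47 * 32 + 6 = 1510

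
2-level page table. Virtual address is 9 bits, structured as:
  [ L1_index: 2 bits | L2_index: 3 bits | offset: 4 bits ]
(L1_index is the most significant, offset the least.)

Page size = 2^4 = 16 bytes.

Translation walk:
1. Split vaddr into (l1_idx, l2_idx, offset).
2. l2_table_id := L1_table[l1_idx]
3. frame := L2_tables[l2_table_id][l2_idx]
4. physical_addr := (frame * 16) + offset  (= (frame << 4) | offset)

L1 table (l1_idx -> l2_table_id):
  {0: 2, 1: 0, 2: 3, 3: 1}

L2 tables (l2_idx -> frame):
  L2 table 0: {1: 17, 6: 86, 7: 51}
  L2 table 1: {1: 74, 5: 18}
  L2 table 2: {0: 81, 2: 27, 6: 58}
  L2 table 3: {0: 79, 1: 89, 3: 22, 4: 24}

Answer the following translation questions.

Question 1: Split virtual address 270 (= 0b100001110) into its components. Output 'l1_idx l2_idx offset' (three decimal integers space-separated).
Answer: 2 0 14

Derivation:
vaddr = 270 = 0b100001110
  top 2 bits -> l1_idx = 2
  next 3 bits -> l2_idx = 0
  bottom 4 bits -> offset = 14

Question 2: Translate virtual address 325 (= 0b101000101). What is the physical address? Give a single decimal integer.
Answer: 389

Derivation:
vaddr = 325 = 0b101000101
Split: l1_idx=2, l2_idx=4, offset=5
L1[2] = 3
L2[3][4] = 24
paddr = 24 * 16 + 5 = 389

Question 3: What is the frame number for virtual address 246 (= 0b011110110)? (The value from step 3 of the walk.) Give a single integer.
vaddr = 246: l1_idx=1, l2_idx=7
L1[1] = 0; L2[0][7] = 51

Answer: 51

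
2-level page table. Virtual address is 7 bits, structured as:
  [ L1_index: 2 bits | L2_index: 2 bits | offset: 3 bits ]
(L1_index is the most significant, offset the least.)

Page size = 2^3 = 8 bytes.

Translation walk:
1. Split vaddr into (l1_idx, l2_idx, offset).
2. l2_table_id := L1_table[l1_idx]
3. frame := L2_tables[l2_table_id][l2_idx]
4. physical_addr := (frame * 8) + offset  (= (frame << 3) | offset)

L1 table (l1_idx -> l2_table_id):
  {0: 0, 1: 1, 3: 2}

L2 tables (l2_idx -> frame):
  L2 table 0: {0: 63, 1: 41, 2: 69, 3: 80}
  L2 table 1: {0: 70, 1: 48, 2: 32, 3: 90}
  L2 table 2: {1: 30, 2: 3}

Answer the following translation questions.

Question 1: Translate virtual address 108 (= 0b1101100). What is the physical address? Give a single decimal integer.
Answer: 244

Derivation:
vaddr = 108 = 0b1101100
Split: l1_idx=3, l2_idx=1, offset=4
L1[3] = 2
L2[2][1] = 30
paddr = 30 * 8 + 4 = 244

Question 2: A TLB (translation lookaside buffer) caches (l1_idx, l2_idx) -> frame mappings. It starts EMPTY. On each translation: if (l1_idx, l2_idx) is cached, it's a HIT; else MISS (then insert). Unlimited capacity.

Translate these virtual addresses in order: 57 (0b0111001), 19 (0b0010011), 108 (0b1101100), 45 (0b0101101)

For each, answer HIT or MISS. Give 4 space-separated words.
vaddr=57: (1,3) not in TLB -> MISS, insert
vaddr=19: (0,2) not in TLB -> MISS, insert
vaddr=108: (3,1) not in TLB -> MISS, insert
vaddr=45: (1,1) not in TLB -> MISS, insert

Answer: MISS MISS MISS MISS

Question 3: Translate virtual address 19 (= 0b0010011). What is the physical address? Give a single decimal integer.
vaddr = 19 = 0b0010011
Split: l1_idx=0, l2_idx=2, offset=3
L1[0] = 0
L2[0][2] = 69
paddr = 69 * 8 + 3 = 555

Answer: 555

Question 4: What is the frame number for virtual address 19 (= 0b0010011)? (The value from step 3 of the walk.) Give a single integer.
vaddr = 19: l1_idx=0, l2_idx=2
L1[0] = 0; L2[0][2] = 69

Answer: 69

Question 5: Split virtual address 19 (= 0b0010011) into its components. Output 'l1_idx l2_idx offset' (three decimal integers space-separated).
vaddr = 19 = 0b0010011
  top 2 bits -> l1_idx = 0
  next 2 bits -> l2_idx = 2
  bottom 3 bits -> offset = 3

Answer: 0 2 3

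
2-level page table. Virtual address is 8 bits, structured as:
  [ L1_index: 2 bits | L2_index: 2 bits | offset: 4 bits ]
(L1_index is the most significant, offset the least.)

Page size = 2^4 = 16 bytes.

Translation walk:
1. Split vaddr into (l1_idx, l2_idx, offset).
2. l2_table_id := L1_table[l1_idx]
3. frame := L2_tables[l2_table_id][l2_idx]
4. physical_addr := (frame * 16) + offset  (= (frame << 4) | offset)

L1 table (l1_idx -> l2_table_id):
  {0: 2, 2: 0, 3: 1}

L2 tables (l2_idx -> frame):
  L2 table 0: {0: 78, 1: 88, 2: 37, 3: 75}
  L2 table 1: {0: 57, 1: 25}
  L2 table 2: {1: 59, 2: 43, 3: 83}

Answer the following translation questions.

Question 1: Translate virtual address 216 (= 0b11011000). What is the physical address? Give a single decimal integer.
vaddr = 216 = 0b11011000
Split: l1_idx=3, l2_idx=1, offset=8
L1[3] = 1
L2[1][1] = 25
paddr = 25 * 16 + 8 = 408

Answer: 408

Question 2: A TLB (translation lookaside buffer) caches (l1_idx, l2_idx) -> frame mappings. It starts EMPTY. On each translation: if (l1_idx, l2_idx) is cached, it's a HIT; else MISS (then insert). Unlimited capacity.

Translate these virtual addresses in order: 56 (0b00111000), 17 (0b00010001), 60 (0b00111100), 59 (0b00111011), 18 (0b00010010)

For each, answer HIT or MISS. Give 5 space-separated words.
vaddr=56: (0,3) not in TLB -> MISS, insert
vaddr=17: (0,1) not in TLB -> MISS, insert
vaddr=60: (0,3) in TLB -> HIT
vaddr=59: (0,3) in TLB -> HIT
vaddr=18: (0,1) in TLB -> HIT

Answer: MISS MISS HIT HIT HIT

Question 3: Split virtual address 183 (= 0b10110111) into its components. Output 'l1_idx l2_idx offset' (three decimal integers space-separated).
vaddr = 183 = 0b10110111
  top 2 bits -> l1_idx = 2
  next 2 bits -> l2_idx = 3
  bottom 4 bits -> offset = 7

Answer: 2 3 7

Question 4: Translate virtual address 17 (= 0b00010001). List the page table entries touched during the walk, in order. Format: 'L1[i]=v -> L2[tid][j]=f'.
vaddr = 17 = 0b00010001
Split: l1_idx=0, l2_idx=1, offset=1

Answer: L1[0]=2 -> L2[2][1]=59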